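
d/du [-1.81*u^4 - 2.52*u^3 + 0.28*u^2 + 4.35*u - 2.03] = -7.24*u^3 - 7.56*u^2 + 0.56*u + 4.35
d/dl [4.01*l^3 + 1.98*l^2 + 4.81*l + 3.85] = 12.03*l^2 + 3.96*l + 4.81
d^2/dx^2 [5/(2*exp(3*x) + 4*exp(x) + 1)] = 10*(4*(3*exp(2*x) + 2)^2*exp(x) - (9*exp(2*x) + 2)*(2*exp(3*x) + 4*exp(x) + 1))*exp(x)/(2*exp(3*x) + 4*exp(x) + 1)^3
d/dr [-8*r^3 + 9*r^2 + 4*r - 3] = -24*r^2 + 18*r + 4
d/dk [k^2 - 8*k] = 2*k - 8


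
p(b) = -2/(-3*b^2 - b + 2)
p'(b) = -2*(6*b + 1)/(-3*b^2 - b + 2)^2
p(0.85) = 1.97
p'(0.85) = -11.78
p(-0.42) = -1.06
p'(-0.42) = 0.85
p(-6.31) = 0.02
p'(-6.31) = 0.01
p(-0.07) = -0.97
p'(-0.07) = -0.27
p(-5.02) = 0.03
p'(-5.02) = 0.01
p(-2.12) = 0.21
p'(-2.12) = 0.27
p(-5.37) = 0.03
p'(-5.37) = 0.01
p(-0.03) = -0.99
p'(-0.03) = -0.40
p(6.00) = 0.02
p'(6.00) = -0.00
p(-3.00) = 0.09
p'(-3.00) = 0.07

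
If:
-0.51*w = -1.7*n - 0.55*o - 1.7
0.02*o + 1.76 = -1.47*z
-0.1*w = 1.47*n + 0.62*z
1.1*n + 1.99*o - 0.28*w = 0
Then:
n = 0.20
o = 0.53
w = 4.57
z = -1.20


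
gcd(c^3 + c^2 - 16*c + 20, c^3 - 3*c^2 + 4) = c^2 - 4*c + 4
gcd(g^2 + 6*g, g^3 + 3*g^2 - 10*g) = g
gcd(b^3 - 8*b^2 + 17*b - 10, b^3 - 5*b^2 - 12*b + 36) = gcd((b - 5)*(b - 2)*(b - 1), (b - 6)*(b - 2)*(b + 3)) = b - 2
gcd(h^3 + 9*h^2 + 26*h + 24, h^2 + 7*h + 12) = h^2 + 7*h + 12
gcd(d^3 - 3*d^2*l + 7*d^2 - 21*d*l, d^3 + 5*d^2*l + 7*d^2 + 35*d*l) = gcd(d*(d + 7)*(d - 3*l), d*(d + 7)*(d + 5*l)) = d^2 + 7*d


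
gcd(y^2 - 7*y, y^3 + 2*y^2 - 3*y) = y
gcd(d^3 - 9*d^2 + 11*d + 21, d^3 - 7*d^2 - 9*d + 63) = d^2 - 10*d + 21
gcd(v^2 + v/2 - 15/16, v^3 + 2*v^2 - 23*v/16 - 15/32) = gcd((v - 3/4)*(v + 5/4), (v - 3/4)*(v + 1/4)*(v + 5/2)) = v - 3/4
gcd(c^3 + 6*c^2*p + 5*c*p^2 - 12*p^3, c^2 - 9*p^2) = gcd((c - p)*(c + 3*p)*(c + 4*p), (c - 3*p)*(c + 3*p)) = c + 3*p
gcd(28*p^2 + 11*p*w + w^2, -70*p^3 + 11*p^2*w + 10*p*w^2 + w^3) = 7*p + w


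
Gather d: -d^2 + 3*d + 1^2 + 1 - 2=-d^2 + 3*d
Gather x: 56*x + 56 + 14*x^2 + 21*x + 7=14*x^2 + 77*x + 63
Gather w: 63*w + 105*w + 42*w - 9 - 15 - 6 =210*w - 30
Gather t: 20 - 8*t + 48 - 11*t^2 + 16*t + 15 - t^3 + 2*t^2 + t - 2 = -t^3 - 9*t^2 + 9*t + 81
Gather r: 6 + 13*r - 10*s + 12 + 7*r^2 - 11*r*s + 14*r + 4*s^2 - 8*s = 7*r^2 + r*(27 - 11*s) + 4*s^2 - 18*s + 18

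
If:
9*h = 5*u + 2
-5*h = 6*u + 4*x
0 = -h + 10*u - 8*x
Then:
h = 44/243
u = -2/27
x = -28/243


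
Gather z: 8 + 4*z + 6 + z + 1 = 5*z + 15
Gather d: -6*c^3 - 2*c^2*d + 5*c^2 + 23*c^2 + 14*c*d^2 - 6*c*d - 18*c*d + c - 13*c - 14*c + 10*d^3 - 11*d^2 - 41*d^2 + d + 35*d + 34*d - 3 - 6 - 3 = -6*c^3 + 28*c^2 - 26*c + 10*d^3 + d^2*(14*c - 52) + d*(-2*c^2 - 24*c + 70) - 12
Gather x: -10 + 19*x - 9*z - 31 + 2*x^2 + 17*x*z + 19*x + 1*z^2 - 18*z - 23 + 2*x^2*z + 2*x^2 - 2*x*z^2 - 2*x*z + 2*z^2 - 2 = x^2*(2*z + 4) + x*(-2*z^2 + 15*z + 38) + 3*z^2 - 27*z - 66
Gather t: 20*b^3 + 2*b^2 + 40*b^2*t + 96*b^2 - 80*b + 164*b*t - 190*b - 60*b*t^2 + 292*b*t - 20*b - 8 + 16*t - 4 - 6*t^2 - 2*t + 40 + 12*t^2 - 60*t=20*b^3 + 98*b^2 - 290*b + t^2*(6 - 60*b) + t*(40*b^2 + 456*b - 46) + 28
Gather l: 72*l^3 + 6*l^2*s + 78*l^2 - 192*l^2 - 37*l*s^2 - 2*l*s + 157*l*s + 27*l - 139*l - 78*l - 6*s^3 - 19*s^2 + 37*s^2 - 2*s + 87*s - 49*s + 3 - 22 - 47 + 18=72*l^3 + l^2*(6*s - 114) + l*(-37*s^2 + 155*s - 190) - 6*s^3 + 18*s^2 + 36*s - 48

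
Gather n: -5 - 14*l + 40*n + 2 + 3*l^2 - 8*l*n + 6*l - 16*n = 3*l^2 - 8*l + n*(24 - 8*l) - 3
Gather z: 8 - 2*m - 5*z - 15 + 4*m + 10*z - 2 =2*m + 5*z - 9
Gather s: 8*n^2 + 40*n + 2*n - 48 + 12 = 8*n^2 + 42*n - 36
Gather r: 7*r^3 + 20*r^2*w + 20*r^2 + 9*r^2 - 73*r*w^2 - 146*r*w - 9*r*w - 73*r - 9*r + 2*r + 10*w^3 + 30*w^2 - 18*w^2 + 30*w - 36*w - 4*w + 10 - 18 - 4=7*r^3 + r^2*(20*w + 29) + r*(-73*w^2 - 155*w - 80) + 10*w^3 + 12*w^2 - 10*w - 12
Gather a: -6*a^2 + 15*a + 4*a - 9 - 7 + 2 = -6*a^2 + 19*a - 14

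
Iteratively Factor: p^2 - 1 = (p + 1)*(p - 1)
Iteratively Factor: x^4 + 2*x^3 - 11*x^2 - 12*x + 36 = (x - 2)*(x^3 + 4*x^2 - 3*x - 18) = (x - 2)*(x + 3)*(x^2 + x - 6) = (x - 2)^2*(x + 3)*(x + 3)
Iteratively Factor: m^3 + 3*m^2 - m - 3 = (m + 1)*(m^2 + 2*m - 3) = (m + 1)*(m + 3)*(m - 1)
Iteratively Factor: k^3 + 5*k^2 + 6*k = (k)*(k^2 + 5*k + 6) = k*(k + 3)*(k + 2)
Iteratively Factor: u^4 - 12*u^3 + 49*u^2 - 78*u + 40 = (u - 5)*(u^3 - 7*u^2 + 14*u - 8) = (u - 5)*(u - 1)*(u^2 - 6*u + 8) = (u - 5)*(u - 4)*(u - 1)*(u - 2)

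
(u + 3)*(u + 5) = u^2 + 8*u + 15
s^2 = s^2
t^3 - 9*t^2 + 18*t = t*(t - 6)*(t - 3)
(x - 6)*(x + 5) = x^2 - x - 30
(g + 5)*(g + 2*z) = g^2 + 2*g*z + 5*g + 10*z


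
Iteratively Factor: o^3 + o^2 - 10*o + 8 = (o - 1)*(o^2 + 2*o - 8) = (o - 1)*(o + 4)*(o - 2)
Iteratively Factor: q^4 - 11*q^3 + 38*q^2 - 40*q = (q - 4)*(q^3 - 7*q^2 + 10*q) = (q - 5)*(q - 4)*(q^2 - 2*q) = (q - 5)*(q - 4)*(q - 2)*(q)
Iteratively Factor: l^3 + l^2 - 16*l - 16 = (l + 1)*(l^2 - 16) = (l - 4)*(l + 1)*(l + 4)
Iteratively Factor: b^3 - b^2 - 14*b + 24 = (b - 2)*(b^2 + b - 12) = (b - 2)*(b + 4)*(b - 3)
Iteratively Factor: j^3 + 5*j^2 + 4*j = (j + 1)*(j^2 + 4*j) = (j + 1)*(j + 4)*(j)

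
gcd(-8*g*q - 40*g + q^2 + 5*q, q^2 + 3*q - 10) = q + 5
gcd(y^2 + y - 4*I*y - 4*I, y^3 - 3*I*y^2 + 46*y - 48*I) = 1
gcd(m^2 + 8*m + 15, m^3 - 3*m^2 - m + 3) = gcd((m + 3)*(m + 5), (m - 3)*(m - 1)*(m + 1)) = 1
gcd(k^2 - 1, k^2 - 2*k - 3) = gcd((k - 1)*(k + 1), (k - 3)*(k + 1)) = k + 1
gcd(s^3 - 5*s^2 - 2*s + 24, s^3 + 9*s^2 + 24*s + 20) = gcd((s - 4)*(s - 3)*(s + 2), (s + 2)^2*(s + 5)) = s + 2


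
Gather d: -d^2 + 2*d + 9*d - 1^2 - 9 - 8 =-d^2 + 11*d - 18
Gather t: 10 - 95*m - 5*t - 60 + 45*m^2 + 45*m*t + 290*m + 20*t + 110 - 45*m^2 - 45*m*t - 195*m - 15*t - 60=0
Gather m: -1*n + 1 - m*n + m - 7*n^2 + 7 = m*(1 - n) - 7*n^2 - n + 8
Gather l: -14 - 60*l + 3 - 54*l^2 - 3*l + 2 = -54*l^2 - 63*l - 9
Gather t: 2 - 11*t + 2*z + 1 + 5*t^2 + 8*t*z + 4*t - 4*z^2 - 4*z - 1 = 5*t^2 + t*(8*z - 7) - 4*z^2 - 2*z + 2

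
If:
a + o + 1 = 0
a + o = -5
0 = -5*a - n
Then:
No Solution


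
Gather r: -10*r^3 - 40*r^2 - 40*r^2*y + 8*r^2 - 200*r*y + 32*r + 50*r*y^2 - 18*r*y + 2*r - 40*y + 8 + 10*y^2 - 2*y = -10*r^3 + r^2*(-40*y - 32) + r*(50*y^2 - 218*y + 34) + 10*y^2 - 42*y + 8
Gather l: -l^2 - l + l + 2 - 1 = 1 - l^2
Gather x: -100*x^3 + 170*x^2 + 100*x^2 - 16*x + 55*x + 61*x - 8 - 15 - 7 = -100*x^3 + 270*x^2 + 100*x - 30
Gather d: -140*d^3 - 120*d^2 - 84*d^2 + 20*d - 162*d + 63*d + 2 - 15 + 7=-140*d^3 - 204*d^2 - 79*d - 6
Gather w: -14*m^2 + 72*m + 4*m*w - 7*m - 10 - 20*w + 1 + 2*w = -14*m^2 + 65*m + w*(4*m - 18) - 9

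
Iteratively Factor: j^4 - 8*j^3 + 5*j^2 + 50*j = (j - 5)*(j^3 - 3*j^2 - 10*j) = j*(j - 5)*(j^2 - 3*j - 10) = j*(j - 5)^2*(j + 2)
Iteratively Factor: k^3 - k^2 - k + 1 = (k - 1)*(k^2 - 1) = (k - 1)^2*(k + 1)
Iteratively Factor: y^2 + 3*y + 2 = (y + 2)*(y + 1)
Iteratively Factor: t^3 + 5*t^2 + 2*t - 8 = (t - 1)*(t^2 + 6*t + 8) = (t - 1)*(t + 4)*(t + 2)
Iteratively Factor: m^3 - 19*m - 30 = (m + 2)*(m^2 - 2*m - 15) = (m + 2)*(m + 3)*(m - 5)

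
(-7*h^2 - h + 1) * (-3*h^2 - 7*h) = 21*h^4 + 52*h^3 + 4*h^2 - 7*h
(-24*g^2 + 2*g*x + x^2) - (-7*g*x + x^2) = -24*g^2 + 9*g*x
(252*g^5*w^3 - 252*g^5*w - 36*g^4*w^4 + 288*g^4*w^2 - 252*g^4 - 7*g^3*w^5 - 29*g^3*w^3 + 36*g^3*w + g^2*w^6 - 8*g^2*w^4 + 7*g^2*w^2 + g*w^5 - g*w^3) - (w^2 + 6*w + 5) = 252*g^5*w^3 - 252*g^5*w - 36*g^4*w^4 + 288*g^4*w^2 - 252*g^4 - 7*g^3*w^5 - 29*g^3*w^3 + 36*g^3*w + g^2*w^6 - 8*g^2*w^4 + 7*g^2*w^2 + g*w^5 - g*w^3 - w^2 - 6*w - 5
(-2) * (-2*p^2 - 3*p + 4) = 4*p^2 + 6*p - 8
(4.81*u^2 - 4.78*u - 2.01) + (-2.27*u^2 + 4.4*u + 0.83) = 2.54*u^2 - 0.38*u - 1.18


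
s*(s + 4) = s^2 + 4*s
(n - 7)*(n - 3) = n^2 - 10*n + 21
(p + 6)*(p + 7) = p^2 + 13*p + 42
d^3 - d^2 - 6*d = d*(d - 3)*(d + 2)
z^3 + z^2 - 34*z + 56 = (z - 4)*(z - 2)*(z + 7)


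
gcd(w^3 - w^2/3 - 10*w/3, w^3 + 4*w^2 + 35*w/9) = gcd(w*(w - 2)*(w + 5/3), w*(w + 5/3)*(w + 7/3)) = w^2 + 5*w/3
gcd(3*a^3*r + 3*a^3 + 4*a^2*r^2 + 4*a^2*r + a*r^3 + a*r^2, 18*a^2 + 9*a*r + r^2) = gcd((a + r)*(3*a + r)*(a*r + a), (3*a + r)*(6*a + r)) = 3*a + r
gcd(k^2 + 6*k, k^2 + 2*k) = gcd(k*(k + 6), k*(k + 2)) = k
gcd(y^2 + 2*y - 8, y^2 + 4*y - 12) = y - 2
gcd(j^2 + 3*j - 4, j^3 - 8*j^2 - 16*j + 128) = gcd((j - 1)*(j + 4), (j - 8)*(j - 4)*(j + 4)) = j + 4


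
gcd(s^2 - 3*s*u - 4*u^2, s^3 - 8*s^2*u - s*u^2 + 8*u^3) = s + u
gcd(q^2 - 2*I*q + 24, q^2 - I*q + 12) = 1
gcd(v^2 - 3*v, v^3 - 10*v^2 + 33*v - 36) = v - 3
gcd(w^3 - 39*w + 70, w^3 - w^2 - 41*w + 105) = w^2 + 2*w - 35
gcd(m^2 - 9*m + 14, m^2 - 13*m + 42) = m - 7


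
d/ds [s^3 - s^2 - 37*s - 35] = 3*s^2 - 2*s - 37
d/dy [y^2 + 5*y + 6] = 2*y + 5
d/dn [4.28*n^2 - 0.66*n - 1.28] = 8.56*n - 0.66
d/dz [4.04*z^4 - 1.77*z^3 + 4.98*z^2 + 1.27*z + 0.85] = 16.16*z^3 - 5.31*z^2 + 9.96*z + 1.27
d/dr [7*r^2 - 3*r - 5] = 14*r - 3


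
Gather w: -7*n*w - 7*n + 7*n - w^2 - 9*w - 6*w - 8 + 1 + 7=-w^2 + w*(-7*n - 15)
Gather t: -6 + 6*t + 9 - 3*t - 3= 3*t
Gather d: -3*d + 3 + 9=12 - 3*d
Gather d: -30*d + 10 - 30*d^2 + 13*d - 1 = -30*d^2 - 17*d + 9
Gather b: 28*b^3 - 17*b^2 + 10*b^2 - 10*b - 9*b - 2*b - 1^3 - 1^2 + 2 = 28*b^3 - 7*b^2 - 21*b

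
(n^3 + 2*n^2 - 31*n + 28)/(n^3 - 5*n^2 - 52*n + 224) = (n - 1)/(n - 8)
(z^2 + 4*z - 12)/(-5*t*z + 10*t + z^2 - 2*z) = (z + 6)/(-5*t + z)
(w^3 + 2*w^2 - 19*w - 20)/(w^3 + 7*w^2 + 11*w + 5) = (w - 4)/(w + 1)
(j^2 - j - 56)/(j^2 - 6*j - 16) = (j + 7)/(j + 2)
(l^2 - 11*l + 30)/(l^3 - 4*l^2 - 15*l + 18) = (l - 5)/(l^2 + 2*l - 3)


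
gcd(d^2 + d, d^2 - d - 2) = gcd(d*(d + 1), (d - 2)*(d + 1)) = d + 1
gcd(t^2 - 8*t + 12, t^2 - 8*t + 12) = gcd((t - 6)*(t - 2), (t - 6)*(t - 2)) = t^2 - 8*t + 12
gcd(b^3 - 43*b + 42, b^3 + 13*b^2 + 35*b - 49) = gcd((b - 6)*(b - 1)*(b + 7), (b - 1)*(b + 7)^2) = b^2 + 6*b - 7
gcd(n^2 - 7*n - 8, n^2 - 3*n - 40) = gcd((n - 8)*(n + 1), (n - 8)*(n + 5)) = n - 8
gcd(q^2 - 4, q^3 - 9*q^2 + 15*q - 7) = 1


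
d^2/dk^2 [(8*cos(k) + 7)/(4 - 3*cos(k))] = 53*(-3*sin(k)^2 + 4*cos(k) - 3)/(3*cos(k) - 4)^3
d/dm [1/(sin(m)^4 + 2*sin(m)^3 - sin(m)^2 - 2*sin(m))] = 2*(-2*sin(m)^3 - 3*sin(m)^2 + sin(m) + 1)/((sin(m) + 2)^2*sin(m)^2*cos(m)^3)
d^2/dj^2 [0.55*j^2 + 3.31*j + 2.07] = 1.10000000000000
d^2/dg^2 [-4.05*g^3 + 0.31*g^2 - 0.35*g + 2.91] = 0.62 - 24.3*g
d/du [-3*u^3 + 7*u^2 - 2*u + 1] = -9*u^2 + 14*u - 2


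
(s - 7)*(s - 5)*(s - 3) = s^3 - 15*s^2 + 71*s - 105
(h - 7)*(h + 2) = h^2 - 5*h - 14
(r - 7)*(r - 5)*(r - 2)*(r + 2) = r^4 - 12*r^3 + 31*r^2 + 48*r - 140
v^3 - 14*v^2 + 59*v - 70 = (v - 7)*(v - 5)*(v - 2)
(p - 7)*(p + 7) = p^2 - 49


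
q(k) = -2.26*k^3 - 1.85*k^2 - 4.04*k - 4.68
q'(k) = -6.78*k^2 - 3.7*k - 4.04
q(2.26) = -49.35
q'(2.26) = -47.03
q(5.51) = -461.17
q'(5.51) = -230.27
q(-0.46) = -2.99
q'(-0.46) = -3.77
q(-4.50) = 181.98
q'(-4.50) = -124.68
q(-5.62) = 360.75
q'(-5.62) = -197.39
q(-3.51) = 84.44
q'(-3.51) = -74.58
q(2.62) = -68.61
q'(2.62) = -60.27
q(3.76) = -166.16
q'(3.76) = -113.80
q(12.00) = -4224.84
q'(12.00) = -1024.76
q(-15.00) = 7267.17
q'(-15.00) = -1474.04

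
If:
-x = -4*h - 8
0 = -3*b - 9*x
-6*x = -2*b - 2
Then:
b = -1/2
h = -47/24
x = 1/6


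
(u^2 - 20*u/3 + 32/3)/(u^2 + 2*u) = (3*u^2 - 20*u + 32)/(3*u*(u + 2))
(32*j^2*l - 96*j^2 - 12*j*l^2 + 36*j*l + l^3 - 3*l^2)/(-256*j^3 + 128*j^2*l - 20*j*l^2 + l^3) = (3 - l)/(8*j - l)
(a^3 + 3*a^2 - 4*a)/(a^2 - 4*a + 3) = a*(a + 4)/(a - 3)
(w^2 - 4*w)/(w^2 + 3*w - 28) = w/(w + 7)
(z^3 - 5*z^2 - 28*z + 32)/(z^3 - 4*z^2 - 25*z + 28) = (z - 8)/(z - 7)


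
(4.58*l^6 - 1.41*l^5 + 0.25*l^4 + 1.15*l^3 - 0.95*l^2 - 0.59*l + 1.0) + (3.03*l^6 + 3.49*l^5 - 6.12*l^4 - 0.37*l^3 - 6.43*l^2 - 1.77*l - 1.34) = 7.61*l^6 + 2.08*l^5 - 5.87*l^4 + 0.78*l^3 - 7.38*l^2 - 2.36*l - 0.34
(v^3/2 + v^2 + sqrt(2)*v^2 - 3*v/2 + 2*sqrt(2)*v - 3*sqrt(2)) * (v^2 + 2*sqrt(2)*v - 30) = v^5/2 + v^4 + 2*sqrt(2)*v^4 - 25*v^3/2 + 4*sqrt(2)*v^3 - 36*sqrt(2)*v^2 - 22*v^2 - 60*sqrt(2)*v + 33*v + 90*sqrt(2)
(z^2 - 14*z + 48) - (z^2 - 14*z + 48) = 0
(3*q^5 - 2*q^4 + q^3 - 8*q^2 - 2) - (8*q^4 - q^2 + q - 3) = 3*q^5 - 10*q^4 + q^3 - 7*q^2 - q + 1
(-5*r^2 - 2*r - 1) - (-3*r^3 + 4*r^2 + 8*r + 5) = 3*r^3 - 9*r^2 - 10*r - 6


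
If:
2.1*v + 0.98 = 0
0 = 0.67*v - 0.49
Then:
No Solution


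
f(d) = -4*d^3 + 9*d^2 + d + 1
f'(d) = -12*d^2 + 18*d + 1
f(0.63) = 4.20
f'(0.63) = 7.58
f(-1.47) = 31.68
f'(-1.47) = -51.39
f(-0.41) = 2.38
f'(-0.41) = -8.40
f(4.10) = -119.29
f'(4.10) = -126.92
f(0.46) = 2.98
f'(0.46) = 6.74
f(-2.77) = 152.30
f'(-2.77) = -140.93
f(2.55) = -4.25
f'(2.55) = -31.13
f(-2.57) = 125.77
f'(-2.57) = -124.52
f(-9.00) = 3637.00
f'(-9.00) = -1133.00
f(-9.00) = 3637.00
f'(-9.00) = -1133.00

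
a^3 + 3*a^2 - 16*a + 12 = (a - 2)*(a - 1)*(a + 6)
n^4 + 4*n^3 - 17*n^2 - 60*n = n*(n - 4)*(n + 3)*(n + 5)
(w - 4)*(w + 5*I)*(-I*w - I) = -I*w^3 + 5*w^2 + 3*I*w^2 - 15*w + 4*I*w - 20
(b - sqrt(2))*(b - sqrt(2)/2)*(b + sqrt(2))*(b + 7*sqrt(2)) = b^4 + 13*sqrt(2)*b^3/2 - 9*b^2 - 13*sqrt(2)*b + 14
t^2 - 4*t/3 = t*(t - 4/3)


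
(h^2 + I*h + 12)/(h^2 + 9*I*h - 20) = (h - 3*I)/(h + 5*I)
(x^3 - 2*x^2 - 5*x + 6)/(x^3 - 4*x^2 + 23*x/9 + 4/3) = 9*(x^2 + x - 2)/(9*x^2 - 9*x - 4)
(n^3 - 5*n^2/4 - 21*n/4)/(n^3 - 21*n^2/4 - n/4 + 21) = n/(n - 4)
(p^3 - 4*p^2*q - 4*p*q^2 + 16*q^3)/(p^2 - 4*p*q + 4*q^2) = (p^2 - 2*p*q - 8*q^2)/(p - 2*q)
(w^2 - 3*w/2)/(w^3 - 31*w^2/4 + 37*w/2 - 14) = 2*w*(2*w - 3)/(4*w^3 - 31*w^2 + 74*w - 56)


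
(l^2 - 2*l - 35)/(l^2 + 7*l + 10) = (l - 7)/(l + 2)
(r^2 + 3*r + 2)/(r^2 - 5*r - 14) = (r + 1)/(r - 7)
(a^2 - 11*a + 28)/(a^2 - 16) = (a - 7)/(a + 4)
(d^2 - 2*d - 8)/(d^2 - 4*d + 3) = (d^2 - 2*d - 8)/(d^2 - 4*d + 3)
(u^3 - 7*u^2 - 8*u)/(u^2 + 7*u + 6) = u*(u - 8)/(u + 6)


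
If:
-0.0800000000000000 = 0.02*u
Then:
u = -4.00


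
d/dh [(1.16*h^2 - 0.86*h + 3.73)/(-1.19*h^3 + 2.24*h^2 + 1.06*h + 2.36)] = (1.3804*h^4 - 2.0468*h^3 + 16.4721*h^2 - 11.2352*h - 5.9834)/(1.4161*h^6 - 5.3312*h^5 + 2.4948*h^4 - 0.867999999999999*h^3 + 11.6964*h^2 + 5.0032*h + 5.5696)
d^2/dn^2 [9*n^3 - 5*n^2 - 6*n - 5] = 54*n - 10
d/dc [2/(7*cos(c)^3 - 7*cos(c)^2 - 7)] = 2*(3*cos(c) - 2)*sin(c)*cos(c)/(7*(-cos(c)^3 + cos(c)^2 + 1)^2)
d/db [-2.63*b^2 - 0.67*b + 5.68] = -5.26*b - 0.67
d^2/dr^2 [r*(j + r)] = 2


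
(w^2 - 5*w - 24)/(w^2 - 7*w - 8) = (w + 3)/(w + 1)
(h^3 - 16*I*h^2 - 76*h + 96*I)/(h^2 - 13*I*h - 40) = (h^2 - 8*I*h - 12)/(h - 5*I)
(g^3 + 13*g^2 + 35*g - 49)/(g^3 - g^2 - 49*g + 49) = (g + 7)/(g - 7)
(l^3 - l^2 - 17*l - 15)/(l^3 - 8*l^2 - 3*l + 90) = (l + 1)/(l - 6)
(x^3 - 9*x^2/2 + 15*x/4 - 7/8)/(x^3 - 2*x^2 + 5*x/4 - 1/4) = (x - 7/2)/(x - 1)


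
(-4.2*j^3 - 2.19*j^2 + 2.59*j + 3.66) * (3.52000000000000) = -14.784*j^3 - 7.7088*j^2 + 9.1168*j + 12.8832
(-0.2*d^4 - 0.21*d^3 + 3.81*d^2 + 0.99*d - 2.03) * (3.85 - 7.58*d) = 1.516*d^5 + 0.8218*d^4 - 29.6883*d^3 + 7.1643*d^2 + 19.1989*d - 7.8155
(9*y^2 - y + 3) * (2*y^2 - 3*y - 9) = 18*y^4 - 29*y^3 - 72*y^2 - 27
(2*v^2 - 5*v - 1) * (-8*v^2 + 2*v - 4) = -16*v^4 + 44*v^3 - 10*v^2 + 18*v + 4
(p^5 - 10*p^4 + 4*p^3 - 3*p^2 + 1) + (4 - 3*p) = p^5 - 10*p^4 + 4*p^3 - 3*p^2 - 3*p + 5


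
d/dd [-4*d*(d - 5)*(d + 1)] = -12*d^2 + 32*d + 20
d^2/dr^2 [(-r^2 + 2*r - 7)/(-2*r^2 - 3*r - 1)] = 4*(-7*r^3 + 39*r^2 + 69*r + 28)/(8*r^6 + 36*r^5 + 66*r^4 + 63*r^3 + 33*r^2 + 9*r + 1)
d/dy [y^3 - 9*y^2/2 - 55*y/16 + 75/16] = 3*y^2 - 9*y - 55/16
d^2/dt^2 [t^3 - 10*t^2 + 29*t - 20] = 6*t - 20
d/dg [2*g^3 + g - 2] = 6*g^2 + 1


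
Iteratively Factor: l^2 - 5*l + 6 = (l - 2)*(l - 3)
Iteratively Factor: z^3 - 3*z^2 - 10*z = (z)*(z^2 - 3*z - 10) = z*(z + 2)*(z - 5)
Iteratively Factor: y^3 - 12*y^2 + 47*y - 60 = (y - 3)*(y^2 - 9*y + 20) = (y - 5)*(y - 3)*(y - 4)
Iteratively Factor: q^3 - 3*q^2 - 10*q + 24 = (q - 4)*(q^2 + q - 6) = (q - 4)*(q - 2)*(q + 3)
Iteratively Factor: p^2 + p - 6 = (p - 2)*(p + 3)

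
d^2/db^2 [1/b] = 2/b^3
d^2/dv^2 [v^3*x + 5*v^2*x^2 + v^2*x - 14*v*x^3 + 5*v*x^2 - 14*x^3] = 2*x*(3*v + 5*x + 1)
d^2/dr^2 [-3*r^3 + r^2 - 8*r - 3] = 2 - 18*r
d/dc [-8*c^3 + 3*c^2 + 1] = 6*c*(1 - 4*c)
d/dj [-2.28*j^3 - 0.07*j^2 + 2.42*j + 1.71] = -6.84*j^2 - 0.14*j + 2.42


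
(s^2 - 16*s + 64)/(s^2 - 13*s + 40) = (s - 8)/(s - 5)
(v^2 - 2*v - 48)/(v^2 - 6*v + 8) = (v^2 - 2*v - 48)/(v^2 - 6*v + 8)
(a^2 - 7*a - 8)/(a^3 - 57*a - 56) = 1/(a + 7)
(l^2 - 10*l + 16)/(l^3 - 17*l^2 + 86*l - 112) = 1/(l - 7)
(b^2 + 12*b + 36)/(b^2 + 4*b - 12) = (b + 6)/(b - 2)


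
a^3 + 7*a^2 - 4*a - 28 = (a - 2)*(a + 2)*(a + 7)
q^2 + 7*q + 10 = (q + 2)*(q + 5)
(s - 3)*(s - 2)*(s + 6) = s^3 + s^2 - 24*s + 36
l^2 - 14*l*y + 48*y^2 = (l - 8*y)*(l - 6*y)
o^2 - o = o*(o - 1)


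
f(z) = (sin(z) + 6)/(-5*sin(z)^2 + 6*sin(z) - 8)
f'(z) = (10*sin(z)*cos(z) - 6*cos(z))*(sin(z) + 6)/(-5*sin(z)^2 + 6*sin(z) - 8)^2 + cos(z)/(-5*sin(z)^2 + 6*sin(z) - 8)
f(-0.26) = -0.58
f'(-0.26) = -0.59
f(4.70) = -0.26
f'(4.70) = 0.00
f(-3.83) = -1.07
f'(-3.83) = 0.08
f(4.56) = -0.27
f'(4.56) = 0.04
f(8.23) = -1.03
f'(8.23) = -0.13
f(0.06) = -0.79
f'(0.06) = -0.69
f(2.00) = -1.03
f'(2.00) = -0.14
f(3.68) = -0.44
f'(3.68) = 0.41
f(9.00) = -1.01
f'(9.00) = 0.41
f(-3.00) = -0.65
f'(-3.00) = 0.65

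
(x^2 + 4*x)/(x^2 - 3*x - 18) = x*(x + 4)/(x^2 - 3*x - 18)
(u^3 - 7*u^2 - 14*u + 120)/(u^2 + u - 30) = (u^2 - 2*u - 24)/(u + 6)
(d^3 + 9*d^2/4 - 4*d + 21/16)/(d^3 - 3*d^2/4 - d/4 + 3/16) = (2*d + 7)/(2*d + 1)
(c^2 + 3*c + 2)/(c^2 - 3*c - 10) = (c + 1)/(c - 5)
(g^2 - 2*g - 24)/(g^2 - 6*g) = (g + 4)/g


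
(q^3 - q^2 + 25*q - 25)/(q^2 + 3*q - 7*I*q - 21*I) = (q^3 - q^2 + 25*q - 25)/(q^2 + q*(3 - 7*I) - 21*I)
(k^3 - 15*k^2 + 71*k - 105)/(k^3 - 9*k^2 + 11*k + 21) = (k - 5)/(k + 1)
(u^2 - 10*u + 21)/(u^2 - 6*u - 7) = (u - 3)/(u + 1)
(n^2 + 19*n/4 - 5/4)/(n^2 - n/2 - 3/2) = (-4*n^2 - 19*n + 5)/(2*(-2*n^2 + n + 3))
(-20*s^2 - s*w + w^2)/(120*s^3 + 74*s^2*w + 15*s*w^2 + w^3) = (-5*s + w)/(30*s^2 + 11*s*w + w^2)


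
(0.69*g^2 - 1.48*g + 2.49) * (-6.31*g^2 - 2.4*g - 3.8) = -4.3539*g^4 + 7.6828*g^3 - 14.7819*g^2 - 0.352*g - 9.462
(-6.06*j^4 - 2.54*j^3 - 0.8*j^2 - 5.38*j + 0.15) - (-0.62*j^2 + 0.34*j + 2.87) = -6.06*j^4 - 2.54*j^3 - 0.18*j^2 - 5.72*j - 2.72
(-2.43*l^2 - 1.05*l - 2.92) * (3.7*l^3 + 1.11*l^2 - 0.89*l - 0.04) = -8.991*l^5 - 6.5823*l^4 - 9.8068*l^3 - 2.2095*l^2 + 2.6408*l + 0.1168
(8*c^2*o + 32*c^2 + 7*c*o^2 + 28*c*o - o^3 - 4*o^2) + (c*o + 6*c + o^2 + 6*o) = 8*c^2*o + 32*c^2 + 7*c*o^2 + 29*c*o + 6*c - o^3 - 3*o^2 + 6*o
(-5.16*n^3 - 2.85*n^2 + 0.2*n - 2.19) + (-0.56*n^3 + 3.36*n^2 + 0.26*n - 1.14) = -5.72*n^3 + 0.51*n^2 + 0.46*n - 3.33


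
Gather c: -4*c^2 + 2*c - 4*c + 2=-4*c^2 - 2*c + 2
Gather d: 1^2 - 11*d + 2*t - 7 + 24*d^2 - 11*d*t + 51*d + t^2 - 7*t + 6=24*d^2 + d*(40 - 11*t) + t^2 - 5*t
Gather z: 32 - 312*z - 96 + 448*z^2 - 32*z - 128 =448*z^2 - 344*z - 192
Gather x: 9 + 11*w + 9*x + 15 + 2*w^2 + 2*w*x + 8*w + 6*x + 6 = 2*w^2 + 19*w + x*(2*w + 15) + 30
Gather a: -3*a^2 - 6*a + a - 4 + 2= -3*a^2 - 5*a - 2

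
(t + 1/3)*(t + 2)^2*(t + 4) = t^4 + 25*t^3/3 + 68*t^2/3 + 68*t/3 + 16/3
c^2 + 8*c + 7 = (c + 1)*(c + 7)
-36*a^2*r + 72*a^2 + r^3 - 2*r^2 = (-6*a + r)*(6*a + r)*(r - 2)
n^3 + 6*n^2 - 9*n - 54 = (n - 3)*(n + 3)*(n + 6)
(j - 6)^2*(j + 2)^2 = j^4 - 8*j^3 - 8*j^2 + 96*j + 144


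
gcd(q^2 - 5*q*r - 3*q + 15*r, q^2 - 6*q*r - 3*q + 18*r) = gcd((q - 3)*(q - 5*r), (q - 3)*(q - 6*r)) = q - 3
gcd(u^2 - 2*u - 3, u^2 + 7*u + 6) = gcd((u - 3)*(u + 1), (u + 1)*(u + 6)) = u + 1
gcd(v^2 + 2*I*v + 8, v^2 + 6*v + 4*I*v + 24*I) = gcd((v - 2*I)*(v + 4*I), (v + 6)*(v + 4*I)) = v + 4*I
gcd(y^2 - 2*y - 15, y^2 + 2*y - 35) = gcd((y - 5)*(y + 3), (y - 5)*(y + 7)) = y - 5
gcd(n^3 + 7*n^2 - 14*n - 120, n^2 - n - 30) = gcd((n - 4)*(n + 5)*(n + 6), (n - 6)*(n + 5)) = n + 5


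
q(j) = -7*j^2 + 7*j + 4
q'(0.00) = 7.00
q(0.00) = 4.00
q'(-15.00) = 217.00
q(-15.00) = -1676.00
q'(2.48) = -27.72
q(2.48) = -21.69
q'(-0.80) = 18.20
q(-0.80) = -6.08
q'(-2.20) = 37.80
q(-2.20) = -45.28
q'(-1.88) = 33.32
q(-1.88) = -33.90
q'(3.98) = -48.72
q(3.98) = -79.02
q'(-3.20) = 51.80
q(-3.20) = -90.08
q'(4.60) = -57.40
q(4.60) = -111.92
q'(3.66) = -44.24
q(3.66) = -64.15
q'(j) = 7 - 14*j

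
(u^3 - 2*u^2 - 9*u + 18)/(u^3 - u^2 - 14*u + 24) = (u + 3)/(u + 4)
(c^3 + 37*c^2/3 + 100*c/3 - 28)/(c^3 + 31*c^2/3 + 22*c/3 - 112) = (3*c - 2)/(3*c - 8)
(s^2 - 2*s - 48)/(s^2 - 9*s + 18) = (s^2 - 2*s - 48)/(s^2 - 9*s + 18)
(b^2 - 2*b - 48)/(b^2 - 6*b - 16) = (b + 6)/(b + 2)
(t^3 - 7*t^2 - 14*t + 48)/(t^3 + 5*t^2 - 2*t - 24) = (t - 8)/(t + 4)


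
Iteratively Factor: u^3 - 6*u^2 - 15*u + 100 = (u + 4)*(u^2 - 10*u + 25) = (u - 5)*(u + 4)*(u - 5)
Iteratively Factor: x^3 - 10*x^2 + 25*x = (x)*(x^2 - 10*x + 25) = x*(x - 5)*(x - 5)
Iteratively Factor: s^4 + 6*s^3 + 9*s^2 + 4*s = (s)*(s^3 + 6*s^2 + 9*s + 4) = s*(s + 4)*(s^2 + 2*s + 1) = s*(s + 1)*(s + 4)*(s + 1)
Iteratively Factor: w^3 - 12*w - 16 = (w - 4)*(w^2 + 4*w + 4) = (w - 4)*(w + 2)*(w + 2)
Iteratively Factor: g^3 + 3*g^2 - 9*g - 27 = (g + 3)*(g^2 - 9) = (g - 3)*(g + 3)*(g + 3)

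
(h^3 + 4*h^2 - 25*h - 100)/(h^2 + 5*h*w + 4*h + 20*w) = (h^2 - 25)/(h + 5*w)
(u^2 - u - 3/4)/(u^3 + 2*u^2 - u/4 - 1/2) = (2*u - 3)/(2*u^2 + 3*u - 2)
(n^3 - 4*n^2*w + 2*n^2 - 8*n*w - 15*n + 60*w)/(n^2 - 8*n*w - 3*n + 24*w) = (-n^2 + 4*n*w - 5*n + 20*w)/(-n + 8*w)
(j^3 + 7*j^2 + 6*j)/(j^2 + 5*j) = (j^2 + 7*j + 6)/(j + 5)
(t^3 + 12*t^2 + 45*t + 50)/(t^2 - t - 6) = (t^2 + 10*t + 25)/(t - 3)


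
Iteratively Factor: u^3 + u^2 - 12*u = (u)*(u^2 + u - 12) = u*(u - 3)*(u + 4)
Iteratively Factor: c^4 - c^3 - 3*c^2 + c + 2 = (c + 1)*(c^3 - 2*c^2 - c + 2) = (c - 2)*(c + 1)*(c^2 - 1) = (c - 2)*(c + 1)^2*(c - 1)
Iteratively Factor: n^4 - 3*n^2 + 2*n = (n + 2)*(n^3 - 2*n^2 + n) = n*(n + 2)*(n^2 - 2*n + 1) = n*(n - 1)*(n + 2)*(n - 1)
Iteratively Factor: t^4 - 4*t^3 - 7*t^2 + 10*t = (t)*(t^3 - 4*t^2 - 7*t + 10) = t*(t + 2)*(t^2 - 6*t + 5) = t*(t - 1)*(t + 2)*(t - 5)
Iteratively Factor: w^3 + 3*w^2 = (w)*(w^2 + 3*w) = w^2*(w + 3)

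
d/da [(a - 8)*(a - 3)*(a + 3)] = 3*a^2 - 16*a - 9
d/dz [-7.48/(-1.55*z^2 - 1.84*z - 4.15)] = (-23.188*z - 13.7632)/(1.55*z^2 + 1.84*z + 4.15)^2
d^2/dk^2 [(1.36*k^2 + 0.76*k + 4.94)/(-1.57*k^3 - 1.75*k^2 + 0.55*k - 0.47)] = (-6.704528*k^6 - 11.239944*k^5 - 165.694032*k^4 - 211.698304*k^3 - 51.737112*k^2 + 54.150456*k + 4.143832)/(3.869893*k^9 + 12.940725*k^8 + 10.35729*k^7 - 0.231866000000002*k^6 + 4.1196*k^5 + 3.47118*k^4 - 1.840186*k^3 + 1.58625*k^2 - 0.364485*k + 0.103823)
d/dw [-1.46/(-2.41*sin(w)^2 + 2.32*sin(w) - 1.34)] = (3.3872 - 7.0372*sin(w))*cos(w)/(2.41*sin(w)^2 - 2.32*sin(w) + 1.34)^2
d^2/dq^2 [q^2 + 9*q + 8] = 2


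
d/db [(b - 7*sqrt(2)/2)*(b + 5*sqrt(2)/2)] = 2*b - sqrt(2)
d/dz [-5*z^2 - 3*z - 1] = -10*z - 3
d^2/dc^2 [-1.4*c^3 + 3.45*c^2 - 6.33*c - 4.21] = 6.9 - 8.4*c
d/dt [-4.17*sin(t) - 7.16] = -4.17*cos(t)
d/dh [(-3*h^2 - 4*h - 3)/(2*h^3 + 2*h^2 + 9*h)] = (6*h^4 + 16*h^3 - h^2 + 12*h + 27)/(h^2*(4*h^4 + 8*h^3 + 40*h^2 + 36*h + 81))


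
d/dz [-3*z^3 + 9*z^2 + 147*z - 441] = -9*z^2 + 18*z + 147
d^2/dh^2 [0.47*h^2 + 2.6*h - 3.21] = 0.940000000000000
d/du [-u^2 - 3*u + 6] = -2*u - 3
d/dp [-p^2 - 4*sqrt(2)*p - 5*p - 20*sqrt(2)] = -2*p - 4*sqrt(2) - 5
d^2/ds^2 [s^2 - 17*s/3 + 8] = 2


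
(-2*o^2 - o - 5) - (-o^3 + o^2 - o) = o^3 - 3*o^2 - 5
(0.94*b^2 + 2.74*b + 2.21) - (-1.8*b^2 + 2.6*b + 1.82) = 2.74*b^2 + 0.14*b + 0.39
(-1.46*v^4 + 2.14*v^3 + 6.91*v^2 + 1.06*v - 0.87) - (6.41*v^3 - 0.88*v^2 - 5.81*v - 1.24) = -1.46*v^4 - 4.27*v^3 + 7.79*v^2 + 6.87*v + 0.37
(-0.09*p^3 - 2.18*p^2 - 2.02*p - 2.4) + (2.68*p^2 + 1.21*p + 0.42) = -0.09*p^3 + 0.5*p^2 - 0.81*p - 1.98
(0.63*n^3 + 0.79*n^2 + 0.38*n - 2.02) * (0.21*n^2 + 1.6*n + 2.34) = 0.1323*n^5 + 1.1739*n^4 + 2.818*n^3 + 2.0324*n^2 - 2.3428*n - 4.7268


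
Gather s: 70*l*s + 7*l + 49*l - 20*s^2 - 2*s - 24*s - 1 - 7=56*l - 20*s^2 + s*(70*l - 26) - 8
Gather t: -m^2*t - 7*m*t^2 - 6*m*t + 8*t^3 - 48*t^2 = 8*t^3 + t^2*(-7*m - 48) + t*(-m^2 - 6*m)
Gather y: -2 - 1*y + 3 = 1 - y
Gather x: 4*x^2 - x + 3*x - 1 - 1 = 4*x^2 + 2*x - 2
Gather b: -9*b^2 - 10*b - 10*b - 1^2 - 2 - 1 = -9*b^2 - 20*b - 4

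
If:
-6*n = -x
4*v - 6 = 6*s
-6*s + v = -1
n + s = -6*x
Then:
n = -5/333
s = 5/9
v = 7/3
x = -10/111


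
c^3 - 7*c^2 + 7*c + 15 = (c - 5)*(c - 3)*(c + 1)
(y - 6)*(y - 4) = y^2 - 10*y + 24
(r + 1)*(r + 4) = r^2 + 5*r + 4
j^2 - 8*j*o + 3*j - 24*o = (j + 3)*(j - 8*o)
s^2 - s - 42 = (s - 7)*(s + 6)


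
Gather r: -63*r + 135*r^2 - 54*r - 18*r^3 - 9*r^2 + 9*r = -18*r^3 + 126*r^2 - 108*r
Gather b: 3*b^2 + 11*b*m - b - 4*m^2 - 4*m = 3*b^2 + b*(11*m - 1) - 4*m^2 - 4*m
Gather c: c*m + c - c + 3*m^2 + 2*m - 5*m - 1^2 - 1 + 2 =c*m + 3*m^2 - 3*m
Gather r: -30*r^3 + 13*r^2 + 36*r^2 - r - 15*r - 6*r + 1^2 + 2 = -30*r^3 + 49*r^2 - 22*r + 3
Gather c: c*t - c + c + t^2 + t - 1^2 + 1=c*t + t^2 + t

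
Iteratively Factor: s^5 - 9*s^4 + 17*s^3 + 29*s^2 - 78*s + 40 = (s - 5)*(s^4 - 4*s^3 - 3*s^2 + 14*s - 8) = (s - 5)*(s - 4)*(s^3 - 3*s + 2) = (s - 5)*(s - 4)*(s + 2)*(s^2 - 2*s + 1) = (s - 5)*(s - 4)*(s - 1)*(s + 2)*(s - 1)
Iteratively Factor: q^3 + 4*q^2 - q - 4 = (q - 1)*(q^2 + 5*q + 4) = (q - 1)*(q + 4)*(q + 1)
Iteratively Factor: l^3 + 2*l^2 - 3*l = (l + 3)*(l^2 - l) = l*(l + 3)*(l - 1)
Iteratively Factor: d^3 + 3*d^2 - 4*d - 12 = (d + 3)*(d^2 - 4) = (d + 2)*(d + 3)*(d - 2)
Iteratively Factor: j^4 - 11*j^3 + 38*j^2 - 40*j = (j)*(j^3 - 11*j^2 + 38*j - 40) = j*(j - 2)*(j^2 - 9*j + 20) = j*(j - 5)*(j - 2)*(j - 4)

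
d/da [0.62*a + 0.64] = 0.620000000000000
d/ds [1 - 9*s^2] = -18*s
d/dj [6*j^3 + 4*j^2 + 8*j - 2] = 18*j^2 + 8*j + 8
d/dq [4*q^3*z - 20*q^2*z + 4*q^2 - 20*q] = 12*q^2*z - 40*q*z + 8*q - 20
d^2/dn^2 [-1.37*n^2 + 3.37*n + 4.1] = -2.74000000000000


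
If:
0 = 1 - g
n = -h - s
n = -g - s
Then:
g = 1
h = 1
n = -s - 1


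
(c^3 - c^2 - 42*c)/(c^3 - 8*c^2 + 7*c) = (c + 6)/(c - 1)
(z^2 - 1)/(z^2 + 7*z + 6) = (z - 1)/(z + 6)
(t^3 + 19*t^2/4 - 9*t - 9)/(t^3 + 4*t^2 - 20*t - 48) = (4*t^2 - 5*t - 6)/(4*(t^2 - 2*t - 8))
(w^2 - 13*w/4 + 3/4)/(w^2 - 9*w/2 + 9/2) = (4*w - 1)/(2*(2*w - 3))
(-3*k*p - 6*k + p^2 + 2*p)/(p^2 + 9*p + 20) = (-3*k*p - 6*k + p^2 + 2*p)/(p^2 + 9*p + 20)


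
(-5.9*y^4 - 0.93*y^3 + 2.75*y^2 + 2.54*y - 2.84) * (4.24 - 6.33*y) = 37.347*y^5 - 19.1291*y^4 - 21.3507*y^3 - 4.4182*y^2 + 28.7468*y - 12.0416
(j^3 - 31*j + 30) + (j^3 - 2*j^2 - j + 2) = 2*j^3 - 2*j^2 - 32*j + 32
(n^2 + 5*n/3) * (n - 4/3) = n^3 + n^2/3 - 20*n/9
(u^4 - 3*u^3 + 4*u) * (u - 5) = u^5 - 8*u^4 + 15*u^3 + 4*u^2 - 20*u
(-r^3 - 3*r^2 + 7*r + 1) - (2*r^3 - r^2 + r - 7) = -3*r^3 - 2*r^2 + 6*r + 8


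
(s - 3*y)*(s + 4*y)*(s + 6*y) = s^3 + 7*s^2*y - 6*s*y^2 - 72*y^3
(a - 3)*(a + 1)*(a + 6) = a^3 + 4*a^2 - 15*a - 18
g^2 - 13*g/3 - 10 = (g - 6)*(g + 5/3)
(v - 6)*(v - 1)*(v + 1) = v^3 - 6*v^2 - v + 6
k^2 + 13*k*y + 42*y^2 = (k + 6*y)*(k + 7*y)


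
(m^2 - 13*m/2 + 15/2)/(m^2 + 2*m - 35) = (m - 3/2)/(m + 7)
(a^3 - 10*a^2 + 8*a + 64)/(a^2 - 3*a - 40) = (a^2 - 2*a - 8)/(a + 5)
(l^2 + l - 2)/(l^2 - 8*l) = (l^2 + l - 2)/(l*(l - 8))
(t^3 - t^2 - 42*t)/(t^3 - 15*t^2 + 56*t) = (t + 6)/(t - 8)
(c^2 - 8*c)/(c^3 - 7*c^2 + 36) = c*(c - 8)/(c^3 - 7*c^2 + 36)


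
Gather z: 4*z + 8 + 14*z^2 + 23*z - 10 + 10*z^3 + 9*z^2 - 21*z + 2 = 10*z^3 + 23*z^2 + 6*z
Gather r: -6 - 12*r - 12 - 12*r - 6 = -24*r - 24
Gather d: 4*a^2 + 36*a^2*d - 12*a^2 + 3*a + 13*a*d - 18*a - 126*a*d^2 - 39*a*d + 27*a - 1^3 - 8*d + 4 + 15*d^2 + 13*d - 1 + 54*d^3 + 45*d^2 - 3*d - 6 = -8*a^2 + 12*a + 54*d^3 + d^2*(60 - 126*a) + d*(36*a^2 - 26*a + 2) - 4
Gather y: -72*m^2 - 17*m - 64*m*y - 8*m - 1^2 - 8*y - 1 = -72*m^2 - 25*m + y*(-64*m - 8) - 2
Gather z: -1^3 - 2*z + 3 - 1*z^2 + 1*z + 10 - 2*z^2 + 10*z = -3*z^2 + 9*z + 12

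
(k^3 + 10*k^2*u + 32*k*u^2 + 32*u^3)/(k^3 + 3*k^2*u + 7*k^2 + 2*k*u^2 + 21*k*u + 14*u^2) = (k^2 + 8*k*u + 16*u^2)/(k^2 + k*u + 7*k + 7*u)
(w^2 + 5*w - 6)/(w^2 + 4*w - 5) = (w + 6)/(w + 5)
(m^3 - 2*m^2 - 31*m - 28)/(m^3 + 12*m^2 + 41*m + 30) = (m^2 - 3*m - 28)/(m^2 + 11*m + 30)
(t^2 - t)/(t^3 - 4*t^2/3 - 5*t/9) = 9*(1 - t)/(-9*t^2 + 12*t + 5)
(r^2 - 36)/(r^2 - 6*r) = (r + 6)/r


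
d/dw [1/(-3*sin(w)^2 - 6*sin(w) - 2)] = 6*(sin(w) + 1)*cos(w)/(3*sin(w)^2 + 6*sin(w) + 2)^2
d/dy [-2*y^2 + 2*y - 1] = 2 - 4*y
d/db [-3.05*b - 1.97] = -3.05000000000000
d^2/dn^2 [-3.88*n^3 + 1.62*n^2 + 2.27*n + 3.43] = 3.24 - 23.28*n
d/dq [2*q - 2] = 2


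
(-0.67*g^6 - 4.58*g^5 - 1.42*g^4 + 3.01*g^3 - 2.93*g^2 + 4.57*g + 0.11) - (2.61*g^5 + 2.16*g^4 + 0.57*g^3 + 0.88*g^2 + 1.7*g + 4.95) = -0.67*g^6 - 7.19*g^5 - 3.58*g^4 + 2.44*g^3 - 3.81*g^2 + 2.87*g - 4.84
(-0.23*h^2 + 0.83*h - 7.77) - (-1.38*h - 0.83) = -0.23*h^2 + 2.21*h - 6.94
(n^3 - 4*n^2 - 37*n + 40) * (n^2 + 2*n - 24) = n^5 - 2*n^4 - 69*n^3 + 62*n^2 + 968*n - 960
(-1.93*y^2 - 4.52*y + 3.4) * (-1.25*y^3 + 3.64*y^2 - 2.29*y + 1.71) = 2.4125*y^5 - 1.3752*y^4 - 16.2831*y^3 + 19.4265*y^2 - 15.5152*y + 5.814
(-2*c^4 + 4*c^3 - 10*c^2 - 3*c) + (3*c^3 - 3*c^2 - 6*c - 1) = -2*c^4 + 7*c^3 - 13*c^2 - 9*c - 1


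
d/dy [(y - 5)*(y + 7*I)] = 2*y - 5 + 7*I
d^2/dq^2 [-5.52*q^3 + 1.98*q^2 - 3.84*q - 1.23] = 3.96 - 33.12*q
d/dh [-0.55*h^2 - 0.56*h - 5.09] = -1.1*h - 0.56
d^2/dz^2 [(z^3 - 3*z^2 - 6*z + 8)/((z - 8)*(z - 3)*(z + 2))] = 4*(3*z^3 - 30*z^2 + 114*z - 178)/(z^6 - 33*z^5 + 435*z^4 - 2915*z^3 + 10440*z^2 - 19008*z + 13824)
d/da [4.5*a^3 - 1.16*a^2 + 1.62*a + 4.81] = 13.5*a^2 - 2.32*a + 1.62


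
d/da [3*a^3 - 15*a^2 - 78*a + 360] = 9*a^2 - 30*a - 78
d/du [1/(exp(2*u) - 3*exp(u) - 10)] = (3 - 2*exp(u))*exp(u)/(-exp(2*u) + 3*exp(u) + 10)^2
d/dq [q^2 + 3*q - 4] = 2*q + 3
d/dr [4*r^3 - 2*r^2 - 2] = 4*r*(3*r - 1)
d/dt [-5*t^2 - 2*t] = -10*t - 2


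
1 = 1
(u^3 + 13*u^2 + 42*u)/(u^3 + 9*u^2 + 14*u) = (u + 6)/(u + 2)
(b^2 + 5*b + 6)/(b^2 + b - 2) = (b + 3)/(b - 1)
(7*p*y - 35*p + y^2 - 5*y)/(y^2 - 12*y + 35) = (7*p + y)/(y - 7)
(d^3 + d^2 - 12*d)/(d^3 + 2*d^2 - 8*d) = (d - 3)/(d - 2)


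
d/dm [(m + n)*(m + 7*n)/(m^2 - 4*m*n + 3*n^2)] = 4*n*(-3*m^2 - 2*m*n + 13*n^2)/(m^4 - 8*m^3*n + 22*m^2*n^2 - 24*m*n^3 + 9*n^4)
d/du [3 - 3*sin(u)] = -3*cos(u)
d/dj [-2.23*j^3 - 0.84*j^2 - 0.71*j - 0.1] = -6.69*j^2 - 1.68*j - 0.71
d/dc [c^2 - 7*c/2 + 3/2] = 2*c - 7/2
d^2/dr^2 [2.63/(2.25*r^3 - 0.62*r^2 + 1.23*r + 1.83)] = ((3.2612 - 35.505*r)*(2.25*r^3 - 0.62*r^2 + 1.23*r + 1.83) + 2.63*(6.75*r^2 - 1.24*r + 1.23)*(13.5*r^2 - 2.48*r + 2.46))/(2.25*r^3 - 0.62*r^2 + 1.23*r + 1.83)^3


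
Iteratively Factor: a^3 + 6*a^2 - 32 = (a - 2)*(a^2 + 8*a + 16) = (a - 2)*(a + 4)*(a + 4)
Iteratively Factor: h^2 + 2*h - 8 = (h + 4)*(h - 2)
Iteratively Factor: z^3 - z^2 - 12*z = (z + 3)*(z^2 - 4*z) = (z - 4)*(z + 3)*(z)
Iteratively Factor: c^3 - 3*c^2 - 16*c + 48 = (c - 4)*(c^2 + c - 12) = (c - 4)*(c + 4)*(c - 3)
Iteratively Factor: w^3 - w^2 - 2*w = (w)*(w^2 - w - 2) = w*(w - 2)*(w + 1)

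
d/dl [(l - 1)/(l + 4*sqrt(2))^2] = (-l + 2 + 4*sqrt(2))/(l + 4*sqrt(2))^3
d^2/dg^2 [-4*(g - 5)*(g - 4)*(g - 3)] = 96 - 24*g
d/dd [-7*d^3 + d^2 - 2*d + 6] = -21*d^2 + 2*d - 2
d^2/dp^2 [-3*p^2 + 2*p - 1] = -6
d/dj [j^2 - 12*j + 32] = 2*j - 12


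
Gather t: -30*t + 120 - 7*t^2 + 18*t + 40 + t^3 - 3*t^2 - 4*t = t^3 - 10*t^2 - 16*t + 160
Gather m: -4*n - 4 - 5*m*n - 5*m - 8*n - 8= m*(-5*n - 5) - 12*n - 12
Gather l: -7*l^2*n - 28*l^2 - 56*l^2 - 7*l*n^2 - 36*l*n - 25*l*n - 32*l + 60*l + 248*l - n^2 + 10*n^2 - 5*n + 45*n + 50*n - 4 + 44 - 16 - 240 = l^2*(-7*n - 84) + l*(-7*n^2 - 61*n + 276) + 9*n^2 + 90*n - 216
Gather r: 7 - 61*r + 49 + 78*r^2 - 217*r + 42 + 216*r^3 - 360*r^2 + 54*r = 216*r^3 - 282*r^2 - 224*r + 98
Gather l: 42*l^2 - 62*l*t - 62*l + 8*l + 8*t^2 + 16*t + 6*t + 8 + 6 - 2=42*l^2 + l*(-62*t - 54) + 8*t^2 + 22*t + 12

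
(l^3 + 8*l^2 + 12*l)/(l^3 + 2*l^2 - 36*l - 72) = l/(l - 6)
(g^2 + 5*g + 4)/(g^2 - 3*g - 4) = (g + 4)/(g - 4)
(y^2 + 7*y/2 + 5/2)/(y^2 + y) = (y + 5/2)/y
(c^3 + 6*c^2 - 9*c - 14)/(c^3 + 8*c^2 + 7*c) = (c - 2)/c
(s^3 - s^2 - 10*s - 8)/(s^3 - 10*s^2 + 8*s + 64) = (s + 1)/(s - 8)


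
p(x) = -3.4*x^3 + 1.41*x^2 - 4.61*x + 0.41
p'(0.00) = -4.61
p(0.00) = 0.41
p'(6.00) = -354.89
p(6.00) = -710.89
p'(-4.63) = -236.32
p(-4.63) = 389.44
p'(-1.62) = -35.95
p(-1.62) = 26.03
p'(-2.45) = -72.74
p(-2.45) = 70.17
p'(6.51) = -418.53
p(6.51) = -907.89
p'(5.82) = -333.70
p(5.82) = -648.93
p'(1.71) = -29.61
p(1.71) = -20.35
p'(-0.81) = -13.59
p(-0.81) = 6.88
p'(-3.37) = -129.95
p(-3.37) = 162.09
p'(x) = -10.2*x^2 + 2.82*x - 4.61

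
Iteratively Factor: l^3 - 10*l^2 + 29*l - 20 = (l - 5)*(l^2 - 5*l + 4) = (l - 5)*(l - 4)*(l - 1)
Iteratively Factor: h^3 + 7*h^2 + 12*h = (h)*(h^2 + 7*h + 12) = h*(h + 4)*(h + 3)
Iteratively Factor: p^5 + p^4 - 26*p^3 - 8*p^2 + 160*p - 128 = (p + 4)*(p^4 - 3*p^3 - 14*p^2 + 48*p - 32) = (p - 4)*(p + 4)*(p^3 + p^2 - 10*p + 8) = (p - 4)*(p - 1)*(p + 4)*(p^2 + 2*p - 8) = (p - 4)*(p - 1)*(p + 4)^2*(p - 2)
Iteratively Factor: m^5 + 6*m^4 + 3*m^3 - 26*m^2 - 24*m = (m - 2)*(m^4 + 8*m^3 + 19*m^2 + 12*m) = (m - 2)*(m + 1)*(m^3 + 7*m^2 + 12*m) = (m - 2)*(m + 1)*(m + 4)*(m^2 + 3*m) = (m - 2)*(m + 1)*(m + 3)*(m + 4)*(m)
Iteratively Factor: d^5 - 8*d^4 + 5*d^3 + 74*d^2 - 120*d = (d - 2)*(d^4 - 6*d^3 - 7*d^2 + 60*d) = (d - 5)*(d - 2)*(d^3 - d^2 - 12*d) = d*(d - 5)*(d - 2)*(d^2 - d - 12) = d*(d - 5)*(d - 2)*(d + 3)*(d - 4)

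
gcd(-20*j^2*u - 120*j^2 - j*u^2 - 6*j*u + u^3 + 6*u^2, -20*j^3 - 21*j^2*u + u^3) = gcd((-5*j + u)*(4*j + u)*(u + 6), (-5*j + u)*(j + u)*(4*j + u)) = -20*j^2 - j*u + u^2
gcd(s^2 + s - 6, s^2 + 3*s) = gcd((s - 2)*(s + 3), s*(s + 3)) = s + 3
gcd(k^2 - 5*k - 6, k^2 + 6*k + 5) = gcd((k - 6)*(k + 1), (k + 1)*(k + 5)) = k + 1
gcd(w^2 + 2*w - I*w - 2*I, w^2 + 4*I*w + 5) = w - I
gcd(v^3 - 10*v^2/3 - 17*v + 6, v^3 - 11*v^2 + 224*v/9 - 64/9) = v - 1/3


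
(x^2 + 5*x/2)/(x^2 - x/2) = (2*x + 5)/(2*x - 1)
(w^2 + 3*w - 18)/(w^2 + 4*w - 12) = (w - 3)/(w - 2)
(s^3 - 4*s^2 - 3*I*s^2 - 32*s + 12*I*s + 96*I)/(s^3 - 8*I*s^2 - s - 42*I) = (s^2 - 4*s - 32)/(s^2 - 5*I*s + 14)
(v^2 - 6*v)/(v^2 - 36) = v/(v + 6)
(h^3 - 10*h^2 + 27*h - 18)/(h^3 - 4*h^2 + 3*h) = (h - 6)/h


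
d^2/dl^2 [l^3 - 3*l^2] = 6*l - 6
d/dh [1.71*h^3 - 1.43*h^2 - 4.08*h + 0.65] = 5.13*h^2 - 2.86*h - 4.08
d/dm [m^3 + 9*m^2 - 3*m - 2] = 3*m^2 + 18*m - 3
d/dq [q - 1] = 1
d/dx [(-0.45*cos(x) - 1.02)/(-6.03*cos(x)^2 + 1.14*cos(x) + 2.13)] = (2.7135*cos(x)^2 + 12.3012*cos(x) - 0.2043)*sin(x)/(36.3609*cos(x)^4 - 13.7484*cos(x)^3 - 24.3882*cos(x)^2 + 4.8564*cos(x) + 4.5369)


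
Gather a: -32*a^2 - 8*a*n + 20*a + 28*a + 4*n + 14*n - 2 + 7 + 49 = -32*a^2 + a*(48 - 8*n) + 18*n + 54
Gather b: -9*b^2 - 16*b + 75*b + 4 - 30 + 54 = -9*b^2 + 59*b + 28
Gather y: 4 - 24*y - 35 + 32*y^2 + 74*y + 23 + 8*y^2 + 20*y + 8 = 40*y^2 + 70*y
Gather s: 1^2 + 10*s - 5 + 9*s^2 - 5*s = 9*s^2 + 5*s - 4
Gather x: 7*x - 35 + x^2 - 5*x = x^2 + 2*x - 35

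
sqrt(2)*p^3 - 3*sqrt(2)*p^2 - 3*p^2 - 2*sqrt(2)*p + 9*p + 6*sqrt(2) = (p - 3)*(p - 2*sqrt(2))*(sqrt(2)*p + 1)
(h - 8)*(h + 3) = h^2 - 5*h - 24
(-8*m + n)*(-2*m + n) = 16*m^2 - 10*m*n + n^2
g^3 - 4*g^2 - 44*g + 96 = (g - 8)*(g - 2)*(g + 6)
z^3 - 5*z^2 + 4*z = z*(z - 4)*(z - 1)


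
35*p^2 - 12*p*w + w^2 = (-7*p + w)*(-5*p + w)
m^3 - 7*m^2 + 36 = (m - 6)*(m - 3)*(m + 2)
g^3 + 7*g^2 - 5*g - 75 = (g - 3)*(g + 5)^2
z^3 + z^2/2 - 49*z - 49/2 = (z - 7)*(z + 1/2)*(z + 7)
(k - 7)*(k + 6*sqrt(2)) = k^2 - 7*k + 6*sqrt(2)*k - 42*sqrt(2)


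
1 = 1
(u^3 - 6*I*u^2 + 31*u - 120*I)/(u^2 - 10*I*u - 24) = (-u^3 + 6*I*u^2 - 31*u + 120*I)/(-u^2 + 10*I*u + 24)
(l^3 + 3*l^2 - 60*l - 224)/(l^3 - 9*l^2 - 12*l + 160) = (l + 7)/(l - 5)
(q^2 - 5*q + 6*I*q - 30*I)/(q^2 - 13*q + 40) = (q + 6*I)/(q - 8)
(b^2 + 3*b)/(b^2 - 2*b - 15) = b/(b - 5)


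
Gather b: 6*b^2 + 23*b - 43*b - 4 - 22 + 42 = 6*b^2 - 20*b + 16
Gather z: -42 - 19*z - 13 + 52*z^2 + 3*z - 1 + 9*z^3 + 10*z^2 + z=9*z^3 + 62*z^2 - 15*z - 56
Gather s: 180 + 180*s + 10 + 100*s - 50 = 280*s + 140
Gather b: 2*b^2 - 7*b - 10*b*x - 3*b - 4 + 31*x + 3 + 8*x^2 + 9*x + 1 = 2*b^2 + b*(-10*x - 10) + 8*x^2 + 40*x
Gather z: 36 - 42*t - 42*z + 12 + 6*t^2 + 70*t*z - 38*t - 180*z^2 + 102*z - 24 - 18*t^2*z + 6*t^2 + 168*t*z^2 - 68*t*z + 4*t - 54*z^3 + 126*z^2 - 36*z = 12*t^2 - 76*t - 54*z^3 + z^2*(168*t - 54) + z*(-18*t^2 + 2*t + 24) + 24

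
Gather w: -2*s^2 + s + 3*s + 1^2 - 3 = -2*s^2 + 4*s - 2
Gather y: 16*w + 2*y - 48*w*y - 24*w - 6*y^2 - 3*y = -8*w - 6*y^2 + y*(-48*w - 1)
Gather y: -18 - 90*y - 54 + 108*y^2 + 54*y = 108*y^2 - 36*y - 72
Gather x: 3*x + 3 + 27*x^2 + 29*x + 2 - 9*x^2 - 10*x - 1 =18*x^2 + 22*x + 4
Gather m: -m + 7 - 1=6 - m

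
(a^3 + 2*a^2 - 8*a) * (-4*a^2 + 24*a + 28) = -4*a^5 + 16*a^4 + 108*a^3 - 136*a^2 - 224*a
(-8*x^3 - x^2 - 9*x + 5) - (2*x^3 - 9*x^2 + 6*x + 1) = -10*x^3 + 8*x^2 - 15*x + 4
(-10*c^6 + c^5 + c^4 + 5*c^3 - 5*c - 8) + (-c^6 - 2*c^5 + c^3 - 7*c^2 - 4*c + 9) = -11*c^6 - c^5 + c^4 + 6*c^3 - 7*c^2 - 9*c + 1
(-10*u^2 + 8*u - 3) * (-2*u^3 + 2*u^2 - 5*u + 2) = 20*u^5 - 36*u^4 + 72*u^3 - 66*u^2 + 31*u - 6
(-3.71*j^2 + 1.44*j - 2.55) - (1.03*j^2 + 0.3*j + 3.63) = -4.74*j^2 + 1.14*j - 6.18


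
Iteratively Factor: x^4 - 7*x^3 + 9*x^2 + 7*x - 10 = (x - 1)*(x^3 - 6*x^2 + 3*x + 10) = (x - 1)*(x + 1)*(x^2 - 7*x + 10) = (x - 5)*(x - 1)*(x + 1)*(x - 2)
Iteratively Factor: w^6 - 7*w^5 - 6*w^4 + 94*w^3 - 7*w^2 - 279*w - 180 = (w + 1)*(w^5 - 8*w^4 + 2*w^3 + 92*w^2 - 99*w - 180) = (w - 4)*(w + 1)*(w^4 - 4*w^3 - 14*w^2 + 36*w + 45) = (w - 5)*(w - 4)*(w + 1)*(w^3 + w^2 - 9*w - 9) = (w - 5)*(w - 4)*(w - 3)*(w + 1)*(w^2 + 4*w + 3) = (w - 5)*(w - 4)*(w - 3)*(w + 1)^2*(w + 3)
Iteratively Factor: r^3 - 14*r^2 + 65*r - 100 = (r - 5)*(r^2 - 9*r + 20) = (r - 5)^2*(r - 4)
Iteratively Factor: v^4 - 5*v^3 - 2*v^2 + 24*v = (v - 3)*(v^3 - 2*v^2 - 8*v) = v*(v - 3)*(v^2 - 2*v - 8) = v*(v - 3)*(v + 2)*(v - 4)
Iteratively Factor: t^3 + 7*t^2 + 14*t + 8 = (t + 2)*(t^2 + 5*t + 4) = (t + 1)*(t + 2)*(t + 4)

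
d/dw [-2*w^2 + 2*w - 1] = 2 - 4*w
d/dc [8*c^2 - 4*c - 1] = 16*c - 4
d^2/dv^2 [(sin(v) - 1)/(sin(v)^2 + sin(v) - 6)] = (-9*sin(v)^5 + 5*sin(v)^4 + 13*sin(v)^2 - 73*sin(v)/4 + 21*sin(3*v)/4 + sin(5*v)/2 - 2)/((sin(v) - 2)^3*(sin(v) + 3)^3)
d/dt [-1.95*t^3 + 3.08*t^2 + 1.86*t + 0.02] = -5.85*t^2 + 6.16*t + 1.86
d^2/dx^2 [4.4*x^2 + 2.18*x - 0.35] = 8.80000000000000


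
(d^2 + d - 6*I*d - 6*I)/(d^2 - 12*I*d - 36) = (d + 1)/(d - 6*I)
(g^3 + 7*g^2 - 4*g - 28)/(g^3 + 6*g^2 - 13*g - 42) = (g - 2)/(g - 3)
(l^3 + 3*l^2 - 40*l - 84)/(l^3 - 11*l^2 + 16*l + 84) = (l + 7)/(l - 7)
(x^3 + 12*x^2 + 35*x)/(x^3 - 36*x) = (x^2 + 12*x + 35)/(x^2 - 36)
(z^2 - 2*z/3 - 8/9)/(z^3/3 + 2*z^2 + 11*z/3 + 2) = (9*z^2 - 6*z - 8)/(3*(z^3 + 6*z^2 + 11*z + 6))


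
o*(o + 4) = o^2 + 4*o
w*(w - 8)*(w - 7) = w^3 - 15*w^2 + 56*w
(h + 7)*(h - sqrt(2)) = h^2 - sqrt(2)*h + 7*h - 7*sqrt(2)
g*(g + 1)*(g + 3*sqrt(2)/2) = g^3 + g^2 + 3*sqrt(2)*g^2/2 + 3*sqrt(2)*g/2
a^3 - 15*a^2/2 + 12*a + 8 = (a - 4)^2*(a + 1/2)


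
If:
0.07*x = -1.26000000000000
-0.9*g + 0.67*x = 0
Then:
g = -13.40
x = -18.00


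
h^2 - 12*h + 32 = (h - 8)*(h - 4)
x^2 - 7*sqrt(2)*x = x*(x - 7*sqrt(2))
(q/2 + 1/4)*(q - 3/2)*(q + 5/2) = q^3/2 + 3*q^2/4 - 13*q/8 - 15/16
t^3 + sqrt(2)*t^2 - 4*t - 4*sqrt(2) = (t - 2)*(t + 2)*(t + sqrt(2))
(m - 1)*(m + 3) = m^2 + 2*m - 3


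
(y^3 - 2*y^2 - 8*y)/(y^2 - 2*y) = (y^2 - 2*y - 8)/(y - 2)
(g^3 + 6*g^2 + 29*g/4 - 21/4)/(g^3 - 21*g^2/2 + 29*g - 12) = (2*g^2 + 13*g + 21)/(2*(g^2 - 10*g + 24))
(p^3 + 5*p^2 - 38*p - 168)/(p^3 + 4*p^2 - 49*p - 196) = (p - 6)/(p - 7)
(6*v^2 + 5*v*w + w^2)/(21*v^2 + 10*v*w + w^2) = (2*v + w)/(7*v + w)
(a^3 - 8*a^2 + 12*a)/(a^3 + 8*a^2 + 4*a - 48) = a*(a - 6)/(a^2 + 10*a + 24)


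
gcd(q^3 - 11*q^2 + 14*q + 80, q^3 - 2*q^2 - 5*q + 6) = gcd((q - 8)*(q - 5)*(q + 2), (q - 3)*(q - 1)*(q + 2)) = q + 2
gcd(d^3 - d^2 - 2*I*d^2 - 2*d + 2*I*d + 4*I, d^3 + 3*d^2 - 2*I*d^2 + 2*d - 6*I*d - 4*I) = d^2 + d*(1 - 2*I) - 2*I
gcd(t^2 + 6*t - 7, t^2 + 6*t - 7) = t^2 + 6*t - 7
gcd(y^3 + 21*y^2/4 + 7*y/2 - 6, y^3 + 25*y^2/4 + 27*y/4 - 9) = y^2 + 13*y/4 - 3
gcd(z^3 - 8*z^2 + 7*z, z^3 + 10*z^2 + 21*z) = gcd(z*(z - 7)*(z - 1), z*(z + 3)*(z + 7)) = z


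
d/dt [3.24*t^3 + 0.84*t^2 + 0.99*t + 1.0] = 9.72*t^2 + 1.68*t + 0.99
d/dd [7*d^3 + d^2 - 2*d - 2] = 21*d^2 + 2*d - 2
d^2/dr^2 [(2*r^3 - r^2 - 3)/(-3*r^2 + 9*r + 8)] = 2*(-183*r^3 - 279*r^2 - 627*r + 379)/(27*r^6 - 243*r^5 + 513*r^4 + 567*r^3 - 1368*r^2 - 1728*r - 512)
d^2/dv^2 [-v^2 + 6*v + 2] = -2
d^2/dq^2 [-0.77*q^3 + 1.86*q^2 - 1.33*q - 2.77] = 3.72 - 4.62*q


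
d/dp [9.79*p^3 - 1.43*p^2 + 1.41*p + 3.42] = 29.37*p^2 - 2.86*p + 1.41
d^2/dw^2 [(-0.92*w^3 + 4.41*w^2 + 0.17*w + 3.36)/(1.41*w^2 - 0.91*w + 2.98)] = (18.200504*w^3 - 56.130396*w^2 - 79.17294*w + 56.575876)/(2.803221*w^6 - 5.427513*w^5 + 21.276477*w^4 - 23.695399*w^3 + 44.967306*w^2 - 24.243492*w + 26.463592)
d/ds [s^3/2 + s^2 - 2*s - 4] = 3*s^2/2 + 2*s - 2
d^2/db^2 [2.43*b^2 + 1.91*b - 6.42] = 4.86000000000000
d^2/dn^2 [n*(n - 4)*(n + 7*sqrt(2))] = 6*n - 8 + 14*sqrt(2)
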